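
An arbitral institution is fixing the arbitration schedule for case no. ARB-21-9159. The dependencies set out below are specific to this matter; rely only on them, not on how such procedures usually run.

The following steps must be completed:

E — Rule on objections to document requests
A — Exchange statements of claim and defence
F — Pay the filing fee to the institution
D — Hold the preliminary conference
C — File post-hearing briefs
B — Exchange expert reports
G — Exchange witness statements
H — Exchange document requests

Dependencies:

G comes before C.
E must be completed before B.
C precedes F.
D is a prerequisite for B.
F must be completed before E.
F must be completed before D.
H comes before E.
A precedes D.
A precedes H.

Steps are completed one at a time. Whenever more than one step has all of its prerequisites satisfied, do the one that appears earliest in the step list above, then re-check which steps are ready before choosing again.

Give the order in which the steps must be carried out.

A, G, C, F, D, H, E, B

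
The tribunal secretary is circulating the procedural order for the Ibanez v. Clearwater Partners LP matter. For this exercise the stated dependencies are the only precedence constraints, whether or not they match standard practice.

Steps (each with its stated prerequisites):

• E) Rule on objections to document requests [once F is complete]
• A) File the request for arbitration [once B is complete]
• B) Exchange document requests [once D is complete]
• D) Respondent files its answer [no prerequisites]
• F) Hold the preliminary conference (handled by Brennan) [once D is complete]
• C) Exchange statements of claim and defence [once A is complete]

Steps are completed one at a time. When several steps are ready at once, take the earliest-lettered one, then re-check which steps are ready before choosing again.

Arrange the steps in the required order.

D B A C F E

Only D has no prerequisites, so it is first.
Now B and F have their prerequisites met. B has the earlier label, so B next.
A now also ready, so the ready set is {A, F}; A has the earlier label → A.
Ready: C and F. C has the earlier label → C.
Next only F has its prerequisites met → F.
E needed F, now all done → E.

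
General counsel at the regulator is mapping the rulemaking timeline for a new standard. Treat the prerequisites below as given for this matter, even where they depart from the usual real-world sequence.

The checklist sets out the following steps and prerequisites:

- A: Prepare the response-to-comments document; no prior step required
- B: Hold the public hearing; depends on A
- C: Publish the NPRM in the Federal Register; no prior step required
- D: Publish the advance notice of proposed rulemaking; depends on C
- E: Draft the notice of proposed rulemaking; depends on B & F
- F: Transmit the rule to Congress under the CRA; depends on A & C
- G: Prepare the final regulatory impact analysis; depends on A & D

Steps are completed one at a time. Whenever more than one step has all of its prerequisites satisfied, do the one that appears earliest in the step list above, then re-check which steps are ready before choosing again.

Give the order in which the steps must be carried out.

Nothing is required for A and C. A is listed earlier → A first.
B now also ready, so the ready set is {B, C}; B is listed earlier → B.
That leaves C as the only ready step → C.
Now D and F have their prerequisites met. D is listed earlier, so D next.
F and G are both available; F is listed earlier → F.
Ready: E and G. E is listed earlier → E.
That leaves G as the only ready step → G.

A, B, C, D, F, E, G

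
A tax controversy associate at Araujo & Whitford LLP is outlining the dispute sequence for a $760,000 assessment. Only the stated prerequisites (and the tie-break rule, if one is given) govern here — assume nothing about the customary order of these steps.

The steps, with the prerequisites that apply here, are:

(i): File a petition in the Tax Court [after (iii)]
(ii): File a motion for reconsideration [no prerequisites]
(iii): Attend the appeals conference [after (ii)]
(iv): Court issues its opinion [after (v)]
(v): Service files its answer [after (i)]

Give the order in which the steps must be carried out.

(ii), (iii), (i), (v), (iv)

(ii) has no prerequisites → (ii) first.
(iii) needed (ii), now all done → (iii).
That leaves (i) as the only ready step → (i).
(v) is the only step now ready → (v).
(iv) needed (v), now all done → (iv).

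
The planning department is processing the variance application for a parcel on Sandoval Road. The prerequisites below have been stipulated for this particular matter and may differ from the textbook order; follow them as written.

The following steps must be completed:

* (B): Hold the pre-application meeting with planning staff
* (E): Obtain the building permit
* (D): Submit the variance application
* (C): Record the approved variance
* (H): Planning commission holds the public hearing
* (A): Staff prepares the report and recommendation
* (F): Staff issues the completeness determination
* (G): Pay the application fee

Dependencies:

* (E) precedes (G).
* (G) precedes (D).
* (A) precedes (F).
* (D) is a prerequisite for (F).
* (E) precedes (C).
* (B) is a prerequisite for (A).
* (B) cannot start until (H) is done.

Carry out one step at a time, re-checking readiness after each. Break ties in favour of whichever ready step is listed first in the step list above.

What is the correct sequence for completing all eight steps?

(E) and (H) have no prerequisites; (E) is listed earlier, so (E) is first.
Now (C), (H) and (G) have their prerequisites met. (C) is listed earlier, so (C) next.
Ready: (H) and (G). (H) is listed earlier → (H).
Now (B) and (G) have their prerequisites met. (B) is listed earlier, so (B) next.
(A) now also ready, so the ready set is {(A), (G)}; (A) is listed earlier → (A).
(G) needed (E), now all done → (G).
(D) is the only step now ready → (D).
That leaves (F) as the only ready step → (F).

(E) → (C) → (H) → (B) → (A) → (G) → (D) → (F)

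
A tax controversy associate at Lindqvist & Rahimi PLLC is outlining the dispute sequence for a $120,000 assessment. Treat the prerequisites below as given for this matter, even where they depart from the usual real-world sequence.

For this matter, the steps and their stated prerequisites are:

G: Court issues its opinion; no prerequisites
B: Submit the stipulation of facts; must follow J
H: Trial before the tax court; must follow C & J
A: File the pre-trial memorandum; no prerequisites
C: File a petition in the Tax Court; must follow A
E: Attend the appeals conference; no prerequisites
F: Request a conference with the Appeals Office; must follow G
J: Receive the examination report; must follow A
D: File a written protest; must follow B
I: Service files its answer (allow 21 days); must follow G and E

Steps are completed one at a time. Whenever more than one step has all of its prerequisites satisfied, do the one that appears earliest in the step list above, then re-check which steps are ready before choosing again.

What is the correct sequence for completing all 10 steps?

G → A → C → E → F → J → B → H → D → I

G, A and E have no prerequisites; G is listed earlier, so G is first.
A, E and F are all available; A is listed earlier → A.
C and J now also ready, so the ready set is {C, E, F, J}; C is listed earlier → C.
E, F and J are all available; E is listed earlier → E.
F, J and I are all available; F is listed earlier → F.
J and I are both available; J is listed earlier → J.
B and H now also ready, so the ready set is {B, H, I}; B is listed earlier → B.
Ready: H, D and I. H is listed earlier → H.
Ready: D and I. D is listed earlier → D.
Next only I has its prerequisites met → I.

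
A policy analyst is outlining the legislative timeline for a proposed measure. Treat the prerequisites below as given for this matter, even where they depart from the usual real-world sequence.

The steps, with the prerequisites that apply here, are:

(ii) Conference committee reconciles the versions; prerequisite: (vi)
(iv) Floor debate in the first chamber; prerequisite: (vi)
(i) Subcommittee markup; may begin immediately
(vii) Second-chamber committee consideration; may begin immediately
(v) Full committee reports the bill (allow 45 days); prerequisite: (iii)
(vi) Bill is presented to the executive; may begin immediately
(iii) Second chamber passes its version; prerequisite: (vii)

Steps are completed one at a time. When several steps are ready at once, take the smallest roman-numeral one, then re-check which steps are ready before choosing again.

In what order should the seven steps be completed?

(i), (vi), (ii), (iv), (vii), (iii), (v)

(i), (vi) and (vii) have no prerequisites; (i) has the earlier label, so (i) is first.
Ready: (vi) and (vii). (vi) has the earlier label → (vi).
Now (ii), (iv) and (vii) have their prerequisites met. (ii) has the earlier label, so (ii) next.
Ready: (iv) and (vii). (iv) has the earlier label → (iv).
(vii) is the only step now ready → (vii).
That leaves (iii) as the only ready step → (iii).
Next only (v) has its prerequisites met → (v).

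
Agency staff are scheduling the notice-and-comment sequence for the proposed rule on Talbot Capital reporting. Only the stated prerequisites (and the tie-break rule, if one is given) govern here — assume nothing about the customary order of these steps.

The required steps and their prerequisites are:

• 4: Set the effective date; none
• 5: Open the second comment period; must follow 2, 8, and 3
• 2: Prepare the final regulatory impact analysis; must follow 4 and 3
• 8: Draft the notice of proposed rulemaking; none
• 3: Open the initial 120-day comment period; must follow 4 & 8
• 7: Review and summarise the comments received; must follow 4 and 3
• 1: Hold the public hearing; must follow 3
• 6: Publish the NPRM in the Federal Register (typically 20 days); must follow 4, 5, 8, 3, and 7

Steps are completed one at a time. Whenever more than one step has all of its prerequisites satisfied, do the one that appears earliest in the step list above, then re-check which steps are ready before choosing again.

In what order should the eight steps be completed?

4 8 3 2 5 7 1 6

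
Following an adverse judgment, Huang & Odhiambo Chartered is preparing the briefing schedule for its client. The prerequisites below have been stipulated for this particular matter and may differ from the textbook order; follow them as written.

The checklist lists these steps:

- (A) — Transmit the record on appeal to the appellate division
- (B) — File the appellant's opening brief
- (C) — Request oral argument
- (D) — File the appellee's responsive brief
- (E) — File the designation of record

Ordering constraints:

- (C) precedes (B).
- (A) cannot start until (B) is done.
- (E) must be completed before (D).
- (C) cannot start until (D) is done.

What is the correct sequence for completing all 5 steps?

(E) → (D) → (C) → (B) → (A)

Only (E) has no prerequisites, so it is first.
(D) needed (E), now all done → (D).
(C) is the only step now ready → (C).
Next only (B) has its prerequisites met → (B).
That leaves (A) as the only ready step → (A).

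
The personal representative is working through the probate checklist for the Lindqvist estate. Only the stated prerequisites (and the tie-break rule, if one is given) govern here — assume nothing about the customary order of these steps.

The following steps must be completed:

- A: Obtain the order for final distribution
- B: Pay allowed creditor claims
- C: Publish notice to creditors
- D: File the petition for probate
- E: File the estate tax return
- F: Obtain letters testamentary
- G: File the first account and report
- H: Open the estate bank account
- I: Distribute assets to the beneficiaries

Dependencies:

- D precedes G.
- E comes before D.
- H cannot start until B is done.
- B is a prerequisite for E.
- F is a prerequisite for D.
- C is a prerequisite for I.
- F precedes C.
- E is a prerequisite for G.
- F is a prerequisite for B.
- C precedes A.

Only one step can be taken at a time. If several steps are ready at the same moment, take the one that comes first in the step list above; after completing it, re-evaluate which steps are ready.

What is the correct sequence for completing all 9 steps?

Only F has no prerequisites, so it is first.
Ready: B and C. B is listed earlier → B.
C, E and H are all available; C is listed earlier → C.
Now A, E, H and I have their prerequisites met. A is listed earlier, so A next.
Ready: E, H and I. E is listed earlier → E.
D now also ready, so the ready set is {D, H, I}; D is listed earlier → D.
G now also ready, so the ready set is {G, H, I}; G is listed earlier → G.
Now H and I have their prerequisites met. H is listed earlier, so H next.
I needed C, now all done → I.

F, B, C, A, E, D, G, H, I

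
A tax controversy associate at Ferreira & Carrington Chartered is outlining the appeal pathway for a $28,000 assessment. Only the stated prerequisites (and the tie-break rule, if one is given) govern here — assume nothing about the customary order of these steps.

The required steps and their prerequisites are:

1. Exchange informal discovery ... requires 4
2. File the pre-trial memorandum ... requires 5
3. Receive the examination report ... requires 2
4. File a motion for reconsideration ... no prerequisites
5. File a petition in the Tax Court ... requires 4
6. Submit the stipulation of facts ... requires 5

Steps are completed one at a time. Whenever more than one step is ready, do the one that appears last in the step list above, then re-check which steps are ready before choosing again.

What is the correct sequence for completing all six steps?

Only 4 has no prerequisites, so it is first.
5 and 1 are both available; 5 is listed later → 5.
6, 2 and 1 are all available; 6 is listed later → 6.
Now 2 and 1 have their prerequisites met. 2 is listed later, so 2 next.
Now 3 and 1 have their prerequisites met. 3 is listed later, so 3 next.
1 is the only step now ready → 1.

4, 5, 6, 2, 3, 1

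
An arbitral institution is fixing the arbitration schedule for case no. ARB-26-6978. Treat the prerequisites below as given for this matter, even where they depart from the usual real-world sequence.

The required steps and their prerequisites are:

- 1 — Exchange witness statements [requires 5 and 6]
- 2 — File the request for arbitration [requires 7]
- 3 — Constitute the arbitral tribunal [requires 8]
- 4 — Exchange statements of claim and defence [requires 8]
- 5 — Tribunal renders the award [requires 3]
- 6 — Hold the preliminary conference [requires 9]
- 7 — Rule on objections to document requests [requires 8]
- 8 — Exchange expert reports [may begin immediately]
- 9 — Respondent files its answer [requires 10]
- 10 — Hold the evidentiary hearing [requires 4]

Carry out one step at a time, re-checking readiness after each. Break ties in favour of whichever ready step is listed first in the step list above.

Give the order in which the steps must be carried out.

8 is the only step with nothing outstanding, so it goes first.
Now 3, 4 and 7 have their prerequisites met. 3 is listed earlier, so 3 next.
5 now also ready, so the ready set is {4, 5, 7}; 4 is listed earlier → 4.
5, 7 and 10 are all available; 5 is listed earlier → 5.
7 and 10 are both available; 7 is listed earlier → 7.
2 and 10 are both available; 2 is listed earlier → 2.
Next only 10 has its prerequisites met → 10.
That leaves 9 as the only ready step → 9.
6 is the only step now ready → 6.
Next only 1 has its prerequisites met → 1.

8, 3, 4, 5, 7, 2, 10, 9, 6, 1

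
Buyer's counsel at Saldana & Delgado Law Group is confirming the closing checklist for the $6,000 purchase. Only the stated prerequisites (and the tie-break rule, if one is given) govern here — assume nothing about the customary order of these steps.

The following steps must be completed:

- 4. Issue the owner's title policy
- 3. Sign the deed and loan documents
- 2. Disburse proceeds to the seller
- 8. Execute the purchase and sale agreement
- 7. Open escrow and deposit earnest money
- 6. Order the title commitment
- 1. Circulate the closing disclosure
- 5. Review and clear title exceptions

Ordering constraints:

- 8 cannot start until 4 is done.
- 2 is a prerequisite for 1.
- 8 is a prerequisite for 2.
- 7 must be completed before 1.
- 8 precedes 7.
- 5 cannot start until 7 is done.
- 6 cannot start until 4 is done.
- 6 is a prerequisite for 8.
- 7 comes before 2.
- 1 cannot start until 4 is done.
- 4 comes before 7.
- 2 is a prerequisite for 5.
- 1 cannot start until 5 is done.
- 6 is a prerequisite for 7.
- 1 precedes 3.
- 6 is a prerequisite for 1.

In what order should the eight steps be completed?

4 6 8 7 2 5 1 3

4 is the only step with nothing outstanding, so it goes first.
6 is the only step now ready → 6.
8 is the only step now ready → 8.
7 needed 4, 8 and 6, now all done → 7.
2 needed 8 and 7, now all done → 2.
5 needed 2 and 7, now all done → 5.
That leaves 1 as the only ready step → 1.
Next only 3 has its prerequisites met → 3.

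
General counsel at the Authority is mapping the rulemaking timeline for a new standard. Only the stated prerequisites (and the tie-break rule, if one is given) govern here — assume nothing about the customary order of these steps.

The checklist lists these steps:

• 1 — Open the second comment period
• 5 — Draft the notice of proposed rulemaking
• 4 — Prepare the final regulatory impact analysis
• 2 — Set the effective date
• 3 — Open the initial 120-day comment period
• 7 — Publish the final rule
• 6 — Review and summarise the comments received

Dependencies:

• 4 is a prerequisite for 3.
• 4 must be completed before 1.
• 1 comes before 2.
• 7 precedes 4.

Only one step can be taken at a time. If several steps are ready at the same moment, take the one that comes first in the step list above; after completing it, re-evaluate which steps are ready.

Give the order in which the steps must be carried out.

Nothing is required for 5, 7 and 6. 5 is listed earlier → 5 first.
7 and 6 are both available; 7 is listed earlier → 7.
4 now also ready, so the ready set is {4, 6}; 4 is listed earlier → 4.
1 and 3 now also ready, so the ready set is {1, 3, 6}; 1 is listed earlier → 1.
2 now also ready, so the ready set is {2, 3, 6}; 2 is listed earlier → 2.
Ready: 3 and 6. 3 is listed earlier → 3.
6 is the only step now ready → 6.

5, 7, 4, 1, 2, 3, 6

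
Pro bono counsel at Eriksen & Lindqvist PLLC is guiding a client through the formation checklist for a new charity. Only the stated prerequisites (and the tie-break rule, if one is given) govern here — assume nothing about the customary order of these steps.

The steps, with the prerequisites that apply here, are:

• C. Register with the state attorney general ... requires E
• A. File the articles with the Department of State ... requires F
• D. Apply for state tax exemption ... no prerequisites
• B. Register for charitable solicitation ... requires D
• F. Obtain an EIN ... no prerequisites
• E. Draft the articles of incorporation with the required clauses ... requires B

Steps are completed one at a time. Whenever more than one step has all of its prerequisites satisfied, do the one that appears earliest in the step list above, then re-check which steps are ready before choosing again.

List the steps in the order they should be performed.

Nothing is required for D and F. D is listed earlier → D first.
B now also ready, so the ready set is {B, F}; B is listed earlier → B.
Now F and E have their prerequisites met. F is listed earlier, so F next.
A now also ready, so the ready set is {A, E}; A is listed earlier → A.
That leaves E as the only ready step → E.
C needed E, now all done → C.

D, B, F, A, E, C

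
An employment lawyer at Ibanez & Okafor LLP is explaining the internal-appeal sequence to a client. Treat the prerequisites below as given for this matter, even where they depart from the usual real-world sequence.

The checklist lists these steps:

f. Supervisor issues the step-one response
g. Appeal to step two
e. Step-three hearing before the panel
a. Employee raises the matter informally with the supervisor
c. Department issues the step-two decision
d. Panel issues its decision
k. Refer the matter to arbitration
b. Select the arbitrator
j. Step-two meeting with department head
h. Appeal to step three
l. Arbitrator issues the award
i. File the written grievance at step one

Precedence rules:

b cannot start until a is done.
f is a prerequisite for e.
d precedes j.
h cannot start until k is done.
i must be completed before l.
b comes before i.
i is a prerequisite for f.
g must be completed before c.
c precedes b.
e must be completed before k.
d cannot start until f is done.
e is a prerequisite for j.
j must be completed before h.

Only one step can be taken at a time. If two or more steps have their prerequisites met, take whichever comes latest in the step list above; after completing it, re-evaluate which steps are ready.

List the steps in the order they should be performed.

a, g, c, b, i, l, f, d, e, j, k, h

a and g have no prerequisites; a is listed later, so a is first.
That leaves g as the only ready step → g.
c needed g, now all done → c.
That leaves b as the only ready step → b.
i needed b, now all done → i.
l and f are both available; l is listed later → l.
Next only f has its prerequisites met → f.
d and e are both available; d is listed later → d.
e needed f, now all done → e.
Now j and k have their prerequisites met. j is listed later, so j next.
k needed e, now all done → k.
h needed j and k, now all done → h.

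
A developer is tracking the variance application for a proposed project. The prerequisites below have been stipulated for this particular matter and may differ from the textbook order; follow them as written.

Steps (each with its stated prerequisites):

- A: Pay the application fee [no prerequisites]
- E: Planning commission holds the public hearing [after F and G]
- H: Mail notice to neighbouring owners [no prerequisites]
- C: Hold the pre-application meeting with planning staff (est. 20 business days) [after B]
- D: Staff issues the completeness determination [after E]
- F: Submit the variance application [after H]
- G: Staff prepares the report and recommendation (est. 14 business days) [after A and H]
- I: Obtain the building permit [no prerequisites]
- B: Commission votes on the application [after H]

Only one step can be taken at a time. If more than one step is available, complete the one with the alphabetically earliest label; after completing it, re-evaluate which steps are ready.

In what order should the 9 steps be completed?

A, H and I have no prerequisites; A has the earlier label, so A is first.
H and I are both available; H has the earlier label → H.
B, F, G and I are all available; B has the earlier label → B.
C now also ready, so the ready set is {C, F, G, I}; C has the earlier label → C.
F, G and I are all available; F has the earlier label → F.
Ready: G and I. G has the earlier label → G.
E and I are both available; E has the earlier label → E.
D and I are both available; D has the earlier label → D.
I is the only step now ready → I.

A → H → B → C → F → G → E → D → I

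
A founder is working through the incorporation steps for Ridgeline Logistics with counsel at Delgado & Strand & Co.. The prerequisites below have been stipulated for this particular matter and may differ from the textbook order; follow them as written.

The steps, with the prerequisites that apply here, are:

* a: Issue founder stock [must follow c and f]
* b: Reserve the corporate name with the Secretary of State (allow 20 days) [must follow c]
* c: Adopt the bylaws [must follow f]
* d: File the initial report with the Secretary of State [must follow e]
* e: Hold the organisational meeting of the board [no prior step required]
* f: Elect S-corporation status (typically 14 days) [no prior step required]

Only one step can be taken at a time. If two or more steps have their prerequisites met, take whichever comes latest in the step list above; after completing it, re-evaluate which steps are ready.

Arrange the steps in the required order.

f e d c b a

Nothing is required for f and e. f is listed later → f first.
Now e and c have their prerequisites met. e is listed later, so e next.
d and c are both available; d is listed later → d.
That leaves c as the only ready step → c.
Now b and a have their prerequisites met. b is listed later, so b next.
a needed f and c, now all done → a.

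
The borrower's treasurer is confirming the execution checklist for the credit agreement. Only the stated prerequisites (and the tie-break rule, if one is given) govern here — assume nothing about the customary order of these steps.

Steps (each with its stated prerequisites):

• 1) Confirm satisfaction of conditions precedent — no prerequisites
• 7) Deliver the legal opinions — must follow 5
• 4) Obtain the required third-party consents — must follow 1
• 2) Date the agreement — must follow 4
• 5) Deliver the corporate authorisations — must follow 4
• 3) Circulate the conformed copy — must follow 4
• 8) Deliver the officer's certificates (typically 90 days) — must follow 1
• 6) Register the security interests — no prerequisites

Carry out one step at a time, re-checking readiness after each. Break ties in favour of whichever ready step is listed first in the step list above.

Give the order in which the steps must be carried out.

1, 4, 2, 5, 7, 3, 8, 6

1 and 6 have no prerequisites; 1 is listed earlier, so 1 is first.
4 and 8 now also ready, so the ready set is {4, 8, 6}; 4 is listed earlier → 4.
2, 5 and 3 now also ready, so the ready set is {2, 5, 3, 8, 6}; 2 is listed earlier → 2.
Now 5, 3, 8 and 6 have their prerequisites met. 5 is listed earlier, so 5 next.
7, 3, 8 and 6 are all available; 7 is listed earlier → 7.
Now 3, 8 and 6 have their prerequisites met. 3 is listed earlier, so 3 next.
Now 8 and 6 have their prerequisites met. 8 is listed earlier, so 8 next.
That leaves 6 as the only ready step → 6.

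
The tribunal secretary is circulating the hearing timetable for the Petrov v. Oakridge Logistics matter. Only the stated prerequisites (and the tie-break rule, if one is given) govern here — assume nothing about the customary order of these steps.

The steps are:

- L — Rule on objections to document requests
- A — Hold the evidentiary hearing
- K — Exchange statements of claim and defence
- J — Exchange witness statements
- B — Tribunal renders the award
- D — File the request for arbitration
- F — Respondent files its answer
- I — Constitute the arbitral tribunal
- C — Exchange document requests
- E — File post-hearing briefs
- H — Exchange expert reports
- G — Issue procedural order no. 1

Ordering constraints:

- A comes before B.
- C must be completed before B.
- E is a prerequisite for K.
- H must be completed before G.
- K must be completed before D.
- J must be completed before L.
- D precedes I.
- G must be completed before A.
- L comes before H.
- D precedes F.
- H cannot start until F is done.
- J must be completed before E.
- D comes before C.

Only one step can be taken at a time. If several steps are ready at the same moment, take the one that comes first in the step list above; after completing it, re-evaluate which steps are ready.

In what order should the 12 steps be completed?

J L E K D F I C H G A B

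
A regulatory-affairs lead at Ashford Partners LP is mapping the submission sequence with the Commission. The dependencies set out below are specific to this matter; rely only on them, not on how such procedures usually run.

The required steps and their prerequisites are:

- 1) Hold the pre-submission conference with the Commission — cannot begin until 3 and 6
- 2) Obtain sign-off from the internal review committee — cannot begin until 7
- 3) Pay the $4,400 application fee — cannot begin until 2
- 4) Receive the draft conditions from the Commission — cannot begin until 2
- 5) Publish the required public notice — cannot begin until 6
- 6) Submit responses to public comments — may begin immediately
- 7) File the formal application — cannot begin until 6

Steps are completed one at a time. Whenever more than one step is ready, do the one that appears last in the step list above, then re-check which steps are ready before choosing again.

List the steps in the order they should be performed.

6 has no prerequisites → 6 first.
Ready: 7 and 5. 7 is listed later → 7.
2 now also ready, so the ready set is {5, 2}; 5 is listed later → 5.
That leaves 2 as the only ready step → 2.
Ready: 4 and 3. 4 is listed later → 4.
3 needed 2, now all done → 3.
1 needed 6 and 3, now all done → 1.

6 → 7 → 5 → 2 → 4 → 3 → 1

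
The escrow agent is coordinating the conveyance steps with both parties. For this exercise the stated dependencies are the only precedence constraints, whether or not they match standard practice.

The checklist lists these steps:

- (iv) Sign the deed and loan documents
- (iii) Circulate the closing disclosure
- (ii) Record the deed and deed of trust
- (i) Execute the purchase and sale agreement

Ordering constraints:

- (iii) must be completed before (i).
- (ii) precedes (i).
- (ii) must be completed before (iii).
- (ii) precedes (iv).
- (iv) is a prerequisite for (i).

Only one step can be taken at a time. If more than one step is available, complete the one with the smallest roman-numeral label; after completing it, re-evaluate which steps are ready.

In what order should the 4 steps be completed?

(ii), (iii), (iv), (i)

Only (ii) has no prerequisites, so it is first.
(iii) and (iv) are both available; (iii) has the earlier label → (iii).
(iv) needed (ii), now all done → (iv).
(i) is the only step now ready → (i).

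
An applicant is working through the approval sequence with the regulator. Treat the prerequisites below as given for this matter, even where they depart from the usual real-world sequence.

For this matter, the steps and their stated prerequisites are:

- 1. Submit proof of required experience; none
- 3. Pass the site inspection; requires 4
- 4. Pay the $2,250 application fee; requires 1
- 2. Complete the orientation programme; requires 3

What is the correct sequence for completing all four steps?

1 → 4 → 3 → 2

Only 1 has no prerequisites, so it is first.
4 needed 1, now all done → 4.
3 needed 4, now all done → 3.
That leaves 2 as the only ready step → 2.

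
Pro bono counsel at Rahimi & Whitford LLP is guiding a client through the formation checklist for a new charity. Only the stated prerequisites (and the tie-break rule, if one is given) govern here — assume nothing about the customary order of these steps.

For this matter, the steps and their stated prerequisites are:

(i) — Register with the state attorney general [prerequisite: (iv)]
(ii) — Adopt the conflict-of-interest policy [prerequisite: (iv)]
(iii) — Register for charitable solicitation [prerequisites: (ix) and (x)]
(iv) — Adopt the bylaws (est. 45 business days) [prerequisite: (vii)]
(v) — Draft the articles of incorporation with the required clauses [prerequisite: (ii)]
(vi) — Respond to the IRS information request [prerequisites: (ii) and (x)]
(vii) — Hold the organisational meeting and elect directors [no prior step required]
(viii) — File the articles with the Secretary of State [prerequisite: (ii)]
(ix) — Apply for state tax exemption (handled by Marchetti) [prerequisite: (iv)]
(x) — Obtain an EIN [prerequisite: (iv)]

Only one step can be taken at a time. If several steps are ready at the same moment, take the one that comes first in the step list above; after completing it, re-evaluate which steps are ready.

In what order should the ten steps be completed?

(vii), (iv), (i), (ii), (v), (viii), (ix), (x), (iii), (vi)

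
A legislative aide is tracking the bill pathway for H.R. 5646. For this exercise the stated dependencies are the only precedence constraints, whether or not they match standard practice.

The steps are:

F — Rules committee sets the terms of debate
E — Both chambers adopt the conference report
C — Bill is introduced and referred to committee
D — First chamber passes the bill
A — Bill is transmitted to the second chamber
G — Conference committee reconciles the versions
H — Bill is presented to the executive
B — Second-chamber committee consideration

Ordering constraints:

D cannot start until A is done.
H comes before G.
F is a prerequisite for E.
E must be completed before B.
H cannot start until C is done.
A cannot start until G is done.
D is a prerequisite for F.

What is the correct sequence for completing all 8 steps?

Only C has no prerequisites, so it is first.
That leaves H as the only ready step → H.
G is the only step now ready → G.
That leaves A as the only ready step → A.
That leaves D as the only ready step → D.
Next only F has its prerequisites met → F.
Next only E has its prerequisites met → E.
That leaves B as the only ready step → B.

C, H, G, A, D, F, E, B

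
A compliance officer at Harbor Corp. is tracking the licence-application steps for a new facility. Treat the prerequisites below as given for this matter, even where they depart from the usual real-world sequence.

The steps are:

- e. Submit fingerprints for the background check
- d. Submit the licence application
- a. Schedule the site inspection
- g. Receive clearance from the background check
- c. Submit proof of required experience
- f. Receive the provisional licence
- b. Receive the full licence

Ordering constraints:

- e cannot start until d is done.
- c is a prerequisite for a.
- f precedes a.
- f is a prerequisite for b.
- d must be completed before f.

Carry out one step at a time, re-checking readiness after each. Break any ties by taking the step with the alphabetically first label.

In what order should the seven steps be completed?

c d e f a b g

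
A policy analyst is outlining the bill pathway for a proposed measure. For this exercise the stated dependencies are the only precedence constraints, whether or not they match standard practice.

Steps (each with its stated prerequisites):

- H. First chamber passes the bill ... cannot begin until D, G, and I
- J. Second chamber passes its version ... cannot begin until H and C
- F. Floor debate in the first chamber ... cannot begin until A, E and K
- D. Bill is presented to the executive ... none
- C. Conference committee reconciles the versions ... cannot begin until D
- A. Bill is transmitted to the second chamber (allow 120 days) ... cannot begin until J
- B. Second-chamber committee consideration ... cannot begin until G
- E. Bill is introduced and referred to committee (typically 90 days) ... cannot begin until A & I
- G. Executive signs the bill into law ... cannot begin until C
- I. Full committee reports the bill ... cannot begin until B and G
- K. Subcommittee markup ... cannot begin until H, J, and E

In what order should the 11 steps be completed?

D C G B I H J A E K F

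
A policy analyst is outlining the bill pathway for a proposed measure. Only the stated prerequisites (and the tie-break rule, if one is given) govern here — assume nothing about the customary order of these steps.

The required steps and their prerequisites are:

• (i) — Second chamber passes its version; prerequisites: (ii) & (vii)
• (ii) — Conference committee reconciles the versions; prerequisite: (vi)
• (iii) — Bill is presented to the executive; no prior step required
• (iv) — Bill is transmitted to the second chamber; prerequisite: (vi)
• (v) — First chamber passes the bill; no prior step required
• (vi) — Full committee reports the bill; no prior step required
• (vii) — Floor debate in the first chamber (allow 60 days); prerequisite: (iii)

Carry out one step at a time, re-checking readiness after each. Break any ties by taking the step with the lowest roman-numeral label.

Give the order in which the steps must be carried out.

Nothing is required for (iii), (v) and (vi). (iii) has the earlier label → (iii) first.
Ready: (v), (vi) and (vii). (v) has the earlier label → (v).
(vi) and (vii) are both available; (vi) has the earlier label → (vi).
(ii), (iv) and (vii) are all available; (ii) has the earlier label → (ii).
(iv) and (vii) are both available; (iv) has the earlier label → (iv).
(vii) needed (iii), now all done → (vii).
(i) needed (ii) and (vii), now all done → (i).

(iii) (v) (vi) (ii) (iv) (vii) (i)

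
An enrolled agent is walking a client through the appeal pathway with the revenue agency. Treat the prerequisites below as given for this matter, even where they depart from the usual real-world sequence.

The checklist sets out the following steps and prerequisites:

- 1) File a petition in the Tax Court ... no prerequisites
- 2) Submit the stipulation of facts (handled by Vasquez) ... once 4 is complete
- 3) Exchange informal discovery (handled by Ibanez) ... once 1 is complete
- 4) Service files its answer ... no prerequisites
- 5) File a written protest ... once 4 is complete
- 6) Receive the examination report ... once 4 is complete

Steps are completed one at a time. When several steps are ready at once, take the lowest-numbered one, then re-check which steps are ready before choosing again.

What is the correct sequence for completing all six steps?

1 3 4 2 5 6

1 and 4 have no prerequisites; 1 has the earlier label, so 1 is first.
Now 3 and 4 have their prerequisites met. 3 has the earlier label, so 3 next.
Next only 4 has its prerequisites met → 4.
Now 2, 5 and 6 have their prerequisites met. 2 has the earlier label, so 2 next.
5 and 6 are both available; 5 has the earlier label → 5.
That leaves 6 as the only ready step → 6.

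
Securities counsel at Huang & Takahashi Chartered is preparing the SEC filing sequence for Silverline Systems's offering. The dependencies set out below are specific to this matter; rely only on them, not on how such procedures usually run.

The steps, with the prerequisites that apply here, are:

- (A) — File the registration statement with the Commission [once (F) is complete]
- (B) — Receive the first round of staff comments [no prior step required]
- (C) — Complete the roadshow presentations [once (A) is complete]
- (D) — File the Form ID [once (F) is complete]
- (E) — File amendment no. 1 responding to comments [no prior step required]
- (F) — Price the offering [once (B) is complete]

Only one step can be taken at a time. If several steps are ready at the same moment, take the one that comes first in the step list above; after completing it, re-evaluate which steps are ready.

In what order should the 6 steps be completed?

(B), (E), (F), (A), (C), (D)

(B) and (E) have no prerequisites; (B) is listed earlier, so (B) is first.
Now (E) and (F) have their prerequisites met. (E) is listed earlier, so (E) next.
That leaves (F) as the only ready step → (F).
(A) and (D) are both available; (A) is listed earlier → (A).
Now (C) and (D) have their prerequisites met. (C) is listed earlier, so (C) next.
(D) is the only step now ready → (D).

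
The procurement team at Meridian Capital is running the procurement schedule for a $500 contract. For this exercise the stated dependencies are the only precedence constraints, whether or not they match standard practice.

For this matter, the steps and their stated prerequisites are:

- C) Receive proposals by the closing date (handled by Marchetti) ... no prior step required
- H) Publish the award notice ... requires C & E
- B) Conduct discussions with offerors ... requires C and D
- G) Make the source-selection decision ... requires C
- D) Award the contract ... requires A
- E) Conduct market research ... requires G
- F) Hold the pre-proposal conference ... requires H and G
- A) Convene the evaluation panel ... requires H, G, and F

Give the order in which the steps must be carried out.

C has no prerequisites → C first.
G needed C, now all done → G.
E needed G, now all done → E.
Next only H has its prerequisites met → H.
That leaves F as the only ready step → F.
A needed H, G and F, now all done → A.
D needed A, now all done → D.
B needed C and D, now all done → B.

C → G → E → H → F → A → D → B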